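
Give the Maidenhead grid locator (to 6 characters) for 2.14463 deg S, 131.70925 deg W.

Offset from 180°W / 90°S: lon 48.2908°, lat 87.8554°.
Field: 48.2908/20 → 2 → C, 87.8554/10 → 8 → I; chars CI.
Square: 8.2908/2 → 4, 7.8554/1 → 7; chars 47.
Subsquare: 0.2908/0.0833333 → 3 → d, 0.8554/0.0416667 → 20 → u; chars du.

CI47du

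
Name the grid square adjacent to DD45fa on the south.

Latitude subsquare a = 0; −1 → -1, wraps to 23 = x, carry into square.
Latitude square 5; −1 → 4.
The longitude characters are unchanged.

DD44fx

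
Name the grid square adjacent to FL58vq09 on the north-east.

FL58vr10

Longitude extended square 0; +1 → 1.
Latitude extended square 9; +1 → 10, wraps to 0, carry into subsquare.
Latitude subsquare q = 16; +1 → 17 = r.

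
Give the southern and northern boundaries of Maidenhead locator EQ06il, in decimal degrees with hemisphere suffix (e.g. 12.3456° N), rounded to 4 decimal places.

76.4583° N, 76.5000° N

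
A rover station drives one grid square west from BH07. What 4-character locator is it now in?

Longitude square 0; −1 → -1, wraps to 9, carry into field.
Longitude field B = 1; −1 → 0 = A.
The latitude characters are unchanged.

AH97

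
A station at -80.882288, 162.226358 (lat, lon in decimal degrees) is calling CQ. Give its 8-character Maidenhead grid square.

Shift to the Maidenhead origin (180°W, 90°S): lon 342.22636, lat 9.11771.
Field: 342.22636/20 → 17 → R, 9.11771/10 → 0 → A; chars RA.
Square: 2.22636/2 → 1, 9.11771/1 → 9; chars 19.
Subsquare: 0.22636/0.0833333 → 2 → c, 0.11771/0.0416667 → 2 → c; chars cc.
Extended square: 0.05969/0.00833333 → 7, 0.03438/0.00416667 → 8; chars 78.

RA19cc78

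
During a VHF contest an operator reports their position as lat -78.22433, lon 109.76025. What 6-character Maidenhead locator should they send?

OB41vs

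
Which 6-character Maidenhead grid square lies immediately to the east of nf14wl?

NF14xl

Longitude subsquare w = 22; +1 → 23 = x.
The latitude characters are unchanged.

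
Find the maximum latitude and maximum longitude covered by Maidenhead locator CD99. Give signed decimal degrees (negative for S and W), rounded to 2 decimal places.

-50.00, -120.00

Field C=2, D=3: +2·20° lon, +3·10° lat → SW at lon -140°, lat -60°.
Square 9, 9: +9·2° lon, +9·1° lat → SW at lon -122°, lat -51°.
Cell spans 2° lon × 1° lat. NE corner is SW corner plus one full cell.
latitude -50.00, longitude -120.00.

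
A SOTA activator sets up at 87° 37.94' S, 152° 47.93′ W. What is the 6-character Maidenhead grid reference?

BA32oi

Offset from 180°W / 90°S: lon 27.2012°, lat 2.3677°.
Field: 27.2012/20 → 1 → B, 2.3677/10 → 0 → A; chars BA.
Square: 7.2012/2 → 3, 2.3677/1 → 2; chars 32.
Subsquare: 1.2012/0.0833333 → 14 → o, 0.3677/0.0416667 → 8 → i; chars oi.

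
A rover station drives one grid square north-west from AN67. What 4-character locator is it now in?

Longitude square 6; −1 → 5.
Latitude square 7; +1 → 8.

AN58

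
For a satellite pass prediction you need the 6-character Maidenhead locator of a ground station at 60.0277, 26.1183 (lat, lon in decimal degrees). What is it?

Shift to the Maidenhead origin (180°W, 90°S): lon 206.1183, lat 150.0277.
Field (20°×10°, letters A–R): lon ⌊206.1183/20⌋ = 10 → K; lat ⌊150.0277/10⌋ = 15 → P.
Square (2°×1°, digits 0–9): lon ⌊6.1183/2⌋ = 3; lat ⌊0.0277/1⌋ = 0.
Subsquare (5′×2.5′, letters a–x): lon ⌊0.1183/0.0833333⌋ = 1 → b; lat ⌊0.0277/0.0416667⌋ = 0 → a.

KP30ba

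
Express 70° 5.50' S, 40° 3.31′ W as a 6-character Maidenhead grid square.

Shift to the Maidenhead origin (180°W, 90°S): lon 139.9448, lat 19.9083.
Field: 139.9448/20 → 6 → G, 19.9083/10 → 1 → B; chars GB.
Square: 19.9448/2 → 9, 9.9083/1 → 9; chars 99.
Subsquare: 1.9448/0.0833333 → 23 → x, 0.9083/0.0416667 → 21 → v; chars xv.

GB99xv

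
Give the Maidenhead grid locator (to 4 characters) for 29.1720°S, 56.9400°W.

GG10

Add 180° to longitude and 90° to latitude: 123.06, 60.83.
Field: lon ⌊123.06/20⌋ = 6 → G; lat ⌊60.83/10⌋ = 6 → G.
Square: lon ⌊3.06/2⌋ = 1; lat ⌊0.83/1⌋ = 0.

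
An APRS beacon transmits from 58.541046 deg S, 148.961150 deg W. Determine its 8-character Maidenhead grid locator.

BD51ml40

Shift to the Maidenhead origin (180°W, 90°S): lon 31.03885, lat 31.45895.
Field (20°×10°, letters A–R): 31.03885/20 → 1 → B, 31.45895/10 → 3 → D; chars BD.
Square (2°×1°, digits 0–9): 11.03885/2 → 5, 1.45895/1 → 1; chars 51.
Subsquare (5′×2.5′, letters a–x): 1.03885/0.0833333 → 12 → m, 0.45895/0.0416667 → 11 → l; chars ml.
Extended square (30″×15″, digits 0–9): 0.03885/0.00833333 → 4, 0.00062/0.00416667 → 0; chars 40.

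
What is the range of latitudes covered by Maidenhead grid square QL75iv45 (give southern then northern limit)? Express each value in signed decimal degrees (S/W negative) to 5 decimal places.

25.89583, 25.90000

Field Q=16, L=11: +16·20° lon, +11·10° lat → SW at lon 140°, lat 20°.
Square 7, 5: +7·2° lon, +5·1° lat → SW at lon 154°, lat 25°.
Subsquare i=8, v=21: +8·0.0833333° lon, +21·0.0416667° lat → SW at lon 154.667°, lat 25.875°.
Extended square 4, 5: +4·0.00833333° lon, +5·0.00416667° lat → SW at lon 154.7°, lat 25.8958°.
Cell spans 0.00833333° lon × 0.00416667° lat.
south 25.89583, north 25.90000.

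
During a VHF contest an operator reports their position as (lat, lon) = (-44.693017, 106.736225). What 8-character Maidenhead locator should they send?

OE35ih83

Shift to the Maidenhead origin (180°W, 90°S): lon 286.73622, lat 45.30698.
Field (20°×10°, letters A–R): 286.73622/20 → 14 → O, 45.30698/10 → 4 → E; chars OE.
Square (2°×1°, digits 0–9): 6.73622/2 → 3, 5.30698/1 → 5; chars 35.
Subsquare (5′×2.5′, letters a–x): 0.73622/0.0833333 → 8 → i, 0.30698/0.0416667 → 7 → h; chars ih.
Extended square (30″×15″, digits 0–9): 0.06956/0.00833333 → 8, 0.01532/0.00416667 → 3; chars 83.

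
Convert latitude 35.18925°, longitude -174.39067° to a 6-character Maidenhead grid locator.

AM25te

Shift to the Maidenhead origin (180°W, 90°S): lon 5.6093, lat 125.1893.
Field: 5.6093/20 → 0 → A, 125.1893/10 → 12 → M; chars AM.
Square: 5.6093/2 → 2, 5.1893/1 → 5; chars 25.
Subsquare: 1.6093/0.0833333 → 19 → t, 0.1893/0.0416667 → 4 → e; chars te.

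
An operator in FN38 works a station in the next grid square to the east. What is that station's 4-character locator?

Longitude square 3; +1 → 4.
The latitude characters are unchanged.

FN48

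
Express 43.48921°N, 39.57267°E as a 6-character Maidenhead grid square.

KN93sl

Shift to the Maidenhead origin (180°W, 90°S): lon 219.5727, lat 133.4892.
Field: 219.5727/20 → 10 → K, 133.4892/10 → 13 → N; chars KN.
Square: 19.5727/2 → 9, 3.4892/1 → 3; chars 93.
Subsquare: 1.5727/0.0833333 → 18 → s, 0.4892/0.0416667 → 11 → l; chars sl.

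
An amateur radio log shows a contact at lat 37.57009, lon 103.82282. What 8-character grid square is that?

Offset from 180°W / 90°S: lon 283.82282°, lat 127.57009°.
Field: 283.82282/20 → 14 → O, 127.57009/10 → 12 → M; chars OM.
Square: 3.82282/2 → 1, 7.57009/1 → 7; chars 17.
Subsquare: 1.82282/0.0833333 → 21 → v, 0.57009/0.0416667 → 13 → n; chars vn.
Extended square: 0.07282/0.00833333 → 8, 0.02842/0.00416667 → 6; chars 86.

OM17vn86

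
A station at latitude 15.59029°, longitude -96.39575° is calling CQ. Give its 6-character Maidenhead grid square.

Offset from 180°W / 90°S: lon 83.6042°, lat 105.5903°.
Field: lon ⌊83.6042/20⌋ = 4 → E; lat ⌊105.5903/10⌋ = 10 → K.
Square: lon ⌊3.6042/2⌋ = 1; lat ⌊5.5903/1⌋ = 5.
Subsquare: lon ⌊1.6042/0.0833333⌋ = 19 → t; lat ⌊0.5903/0.0416667⌋ = 14 → o.

EK15to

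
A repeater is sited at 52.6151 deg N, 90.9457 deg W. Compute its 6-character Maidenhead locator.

Add 180° to longitude and 90° to latitude: 89.0543, 142.6151.
Field: 89.0543/20 → 4 → E, 142.6151/10 → 14 → O; chars EO.
Square: 9.0543/2 → 4, 2.6151/1 → 2; chars 42.
Subsquare: 1.0543/0.0833333 → 12 → m, 0.6151/0.0416667 → 14 → o; chars mo.

EO42mo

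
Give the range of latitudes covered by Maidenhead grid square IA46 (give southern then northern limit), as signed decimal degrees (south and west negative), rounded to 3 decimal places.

-84.000, -83.000

Field I=8, A=0: +8·20° lon, +0·10° lat → SW at lon -20°, lat -90°.
Square 4, 6: +4·2° lon, +6·1° lat → SW at lon -12°, lat -84°.
Cell spans 2° lon × 1° lat.
south -84.000, north -83.000.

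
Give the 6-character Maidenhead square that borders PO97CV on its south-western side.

PO97bu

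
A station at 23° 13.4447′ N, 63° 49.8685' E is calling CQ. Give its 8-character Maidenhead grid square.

ML13vf93

Add 180° to longitude and 90° to latitude: 243.83114, 113.22408.
Field: lon ⌊243.83114/20⌋ = 12 → M; lat ⌊113.22408/10⌋ = 11 → L.
Square: lon ⌊3.83114/2⌋ = 1; lat ⌊3.22408/1⌋ = 3.
Subsquare: lon ⌊1.83114/0.0833333⌋ = 21 → v; lat ⌊0.22408/0.0416667⌋ = 5 → f.
Extended square: lon ⌊0.08114/0.00833333⌋ = 9; lat ⌊0.01575/0.00416667⌋ = 3.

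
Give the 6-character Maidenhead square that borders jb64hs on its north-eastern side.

Longitude subsquare h = 7; +1 → 8 = i.
Latitude subsquare s = 18; +1 → 19 = t.

JB64it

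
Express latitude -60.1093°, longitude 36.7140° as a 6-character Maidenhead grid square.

Add 180° to longitude and 90° to latitude: 216.7140, 29.8907.
Field (20°×10°, letters A–R): lon ⌊216.7140/20⌋ = 10 → K; lat ⌊29.8907/10⌋ = 2 → C.
Square (2°×1°, digits 0–9): lon ⌊16.7140/2⌋ = 8; lat ⌊9.8907/1⌋ = 9.
Subsquare (5′×2.5′, letters a–x): lon ⌊0.7140/0.0833333⌋ = 8 → i; lat ⌊0.8907/0.0416667⌋ = 21 → v.

KC89iv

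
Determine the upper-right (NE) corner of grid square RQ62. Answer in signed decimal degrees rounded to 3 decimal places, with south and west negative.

Field R=17, Q=16: +17·20° lon, +16·10° lat → SW at lon 160°, lat 70°.
Square 6, 2: +6·2° lon, +2·1° lat → SW at lon 172°, lat 72°.
Cell spans 2° lon × 1° lat. NE corner is SW corner plus one full cell.
latitude 73.000, longitude 174.000.

73.000, 174.000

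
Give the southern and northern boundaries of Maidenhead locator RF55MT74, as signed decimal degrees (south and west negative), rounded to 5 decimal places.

-34.19167, -34.18750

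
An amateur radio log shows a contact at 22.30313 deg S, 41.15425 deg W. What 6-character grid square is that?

Add 180° to longitude and 90° to latitude: 138.8458, 67.6969.
Field: 138.8458/20 → 6 → G, 67.6969/10 → 6 → G; chars GG.
Square: 18.8458/2 → 9, 7.6969/1 → 7; chars 97.
Subsquare: 0.8458/0.0833333 → 10 → k, 0.6969/0.0416667 → 16 → q; chars kq.

GG97kq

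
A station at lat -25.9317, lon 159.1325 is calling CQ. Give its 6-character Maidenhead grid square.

QG94nb

Offset from 180°W / 90°S: lon 339.1325°, lat 64.0683°.
Field: lon ⌊339.1325/20⌋ = 16 → Q; lat ⌊64.0683/10⌋ = 6 → G.
Square: lon ⌊19.1325/2⌋ = 9; lat ⌊4.0683/1⌋ = 4.
Subsquare: lon ⌊1.1325/0.0833333⌋ = 13 → n; lat ⌊0.0683/0.0416667⌋ = 1 → b.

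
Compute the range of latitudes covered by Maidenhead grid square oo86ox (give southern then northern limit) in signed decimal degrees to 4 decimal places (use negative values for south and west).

56.9583, 57.0000

Field O=14, O=14: +14·20° lon, +14·10° lat → SW at lon 100°, lat 50°.
Square 8, 6: +8·2° lon, +6·1° lat → SW at lon 116°, lat 56°.
Subsquare o=14, x=23: +14·0.0833333° lon, +23·0.0416667° lat → SW at lon 117.167°, lat 56.9583°.
Cell spans 0.0833333° lon × 0.0416667° lat.
south 56.9583, north 57.0000.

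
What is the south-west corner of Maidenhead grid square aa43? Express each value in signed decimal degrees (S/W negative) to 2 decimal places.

Field A=0, A=0: +0·20° lon, +0·10° lat → SW at lon -180°, lat -90°.
Square 4, 3: +4·2° lon, +3·1° lat → SW at lon -172°, lat -87°.
latitude -87.00, longitude -172.00.

-87.00, -172.00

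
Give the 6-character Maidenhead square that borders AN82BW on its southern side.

Latitude subsquare w = 22; −1 → 21 = v.
The longitude characters are unchanged.

AN82bv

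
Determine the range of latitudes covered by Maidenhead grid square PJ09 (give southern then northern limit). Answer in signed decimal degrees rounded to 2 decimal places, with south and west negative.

9.00, 10.00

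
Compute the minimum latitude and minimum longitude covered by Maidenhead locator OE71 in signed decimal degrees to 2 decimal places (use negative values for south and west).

Field O=14, E=4: +14·20° lon, +4·10° lat → SW at lon 100°, lat -50°.
Square 7, 1: +7·2° lon, +1·1° lat → SW at lon 114°, lat -49°.
latitude -49.00, longitude 114.00.

-49.00, 114.00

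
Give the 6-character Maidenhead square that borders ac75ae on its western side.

AC65xe

Longitude subsquare a = 0; −1 → -1, wraps to 23 = x, carry into square.
Longitude square 7; −1 → 6.
The latitude characters are unchanged.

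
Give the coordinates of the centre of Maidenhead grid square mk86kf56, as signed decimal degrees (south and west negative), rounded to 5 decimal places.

16.23542, 76.87917

Field M=12, K=10: +12·20° lon, +10·10° lat → SW at lon 60°, lat 10°.
Square 8, 6: +8·2° lon, +6·1° lat → SW at lon 76°, lat 16°.
Subsquare k=10, f=5: +10·0.0833333° lon, +5·0.0416667° lat → SW at lon 76.8333°, lat 16.2083°.
Extended square 5, 6: +5·0.00833333° lon, +6·0.00416667° lat → SW at lon 76.875°, lat 16.2333°.
Cell spans 0.00833333° lon × 0.00416667° lat. Centre is SW corner plus half of each.
latitude 16.23542, longitude 76.87917.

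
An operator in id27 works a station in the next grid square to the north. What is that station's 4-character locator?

ID28

Latitude square 7; +1 → 8.
The longitude characters are unchanged.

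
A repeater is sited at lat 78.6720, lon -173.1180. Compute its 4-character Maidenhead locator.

AQ38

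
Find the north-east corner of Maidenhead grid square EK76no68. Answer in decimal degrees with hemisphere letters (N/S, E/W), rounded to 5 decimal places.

Field E=4, K=10: +4·20° lon, +10·10° lat → SW at lon -100°, lat 10°.
Square 7, 6: +7·2° lon, +6·1° lat → SW at lon -86°, lat 16°.
Subsquare n=13, o=14: +13·0.0833333° lon, +14·0.0416667° lat → SW at lon -84.9167°, lat 16.5833°.
Extended square 6, 8: +6·0.00833333° lon, +8·0.00416667° lat → SW at lon -84.8667°, lat 16.6167°.
Cell spans 0.00833333° lon × 0.00416667° lat. NE corner is SW corner plus one full cell.
latitude 16.62083° N, longitude 84.85833° W.

16.62083° N, 84.85833° W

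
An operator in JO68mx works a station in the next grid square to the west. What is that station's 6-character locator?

Longitude subsquare m = 12; −1 → 11 = l.
The latitude characters are unchanged.

JO68lx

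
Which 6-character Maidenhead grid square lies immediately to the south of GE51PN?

Latitude subsquare n = 13; −1 → 12 = m.
The longitude characters are unchanged.

GE51pm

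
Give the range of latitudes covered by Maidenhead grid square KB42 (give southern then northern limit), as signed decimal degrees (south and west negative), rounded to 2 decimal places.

Field K=10, B=1: +10·20° lon, +1·10° lat → SW at lon 20°, lat -80°.
Square 4, 2: +4·2° lon, +2·1° lat → SW at lon 28°, lat -78°.
Cell spans 2° lon × 1° lat.
south -78.00, north -77.00.

-78.00, -77.00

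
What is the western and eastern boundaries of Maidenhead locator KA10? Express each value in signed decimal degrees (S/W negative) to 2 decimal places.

Field K=10, A=0: +10·20° lon, +0·10° lat → SW at lon 20°, lat -90°.
Square 1, 0: +1·2° lon, +0·1° lat → SW at lon 22°, lat -90°.
Cell spans 2° lon × 1° lat.
west 22.00, east 24.00.

22.00, 24.00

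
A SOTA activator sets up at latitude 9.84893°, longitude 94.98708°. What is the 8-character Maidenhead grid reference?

NJ79lu83

Shift to the Maidenhead origin (180°W, 90°S): lon 274.98708, lat 99.84893.
Field (20°×10°, letters A–R): lon ⌊274.98708/20⌋ = 13 → N; lat ⌊99.84893/10⌋ = 9 → J.
Square (2°×1°, digits 0–9): lon ⌊14.98708/2⌋ = 7; lat ⌊9.84893/1⌋ = 9.
Subsquare (5′×2.5′, letters a–x): lon ⌊0.98708/0.0833333⌋ = 11 → l; lat ⌊0.84893/0.0416667⌋ = 20 → u.
Extended square (30″×15″, digits 0–9): lon ⌊0.07041/0.00833333⌋ = 8; lat ⌊0.01560/0.00416667⌋ = 3.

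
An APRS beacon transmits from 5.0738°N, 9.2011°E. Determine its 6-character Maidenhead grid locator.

JJ45ob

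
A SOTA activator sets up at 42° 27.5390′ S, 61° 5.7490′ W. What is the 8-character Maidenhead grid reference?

Add 180° to longitude and 90° to latitude: 118.90418, 47.54102.
Field: lon ⌊118.90418/20⌋ = 5 → F; lat ⌊47.54102/10⌋ = 4 → E.
Square: lon ⌊18.90418/2⌋ = 9; lat ⌊7.54102/1⌋ = 7.
Subsquare: lon ⌊0.90418/0.0833333⌋ = 10 → k; lat ⌊0.54102/0.0416667⌋ = 12 → m.
Extended square: lon ⌊0.07085/0.00833333⌋ = 8; lat ⌊0.04102/0.00416667⌋ = 9.

FE97km89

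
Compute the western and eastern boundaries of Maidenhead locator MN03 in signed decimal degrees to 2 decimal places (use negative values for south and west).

60.00, 62.00

Field M=12, N=13: +12·20° lon, +13·10° lat → SW at lon 60°, lat 40°.
Square 0, 3: +0·2° lon, +3·1° lat → SW at lon 60°, lat 43°.
Cell spans 2° lon × 1° lat.
west 60.00, east 62.00.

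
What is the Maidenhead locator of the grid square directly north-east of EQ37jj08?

Longitude extended square 0; +1 → 1.
Latitude extended square 8; +1 → 9.

EQ37jj19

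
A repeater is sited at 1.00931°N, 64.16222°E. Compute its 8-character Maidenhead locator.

Offset from 180°W / 90°S: lon 244.16222°, lat 91.00931°.
Field (20°×10°, letters A–R): 244.16222/20 → 12 → M, 91.00931/10 → 9 → J; chars MJ.
Square (2°×1°, digits 0–9): 4.16222/2 → 2, 1.00931/1 → 1; chars 21.
Subsquare (5′×2.5′, letters a–x): 0.16222/0.0833333 → 1 → b, 0.00931/0.0416667 → 0 → a; chars ba.
Extended square (30″×15″, digits 0–9): 0.07889/0.00833333 → 9, 0.00931/0.00416667 → 2; chars 92.

MJ21ba92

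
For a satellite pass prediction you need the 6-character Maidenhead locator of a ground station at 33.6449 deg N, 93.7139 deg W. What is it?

EM33dp

Offset from 180°W / 90°S: lon 86.2861°, lat 123.6449°.
Field: 86.2861/20 → 4 → E, 123.6449/10 → 12 → M; chars EM.
Square: 6.2861/2 → 3, 3.6449/1 → 3; chars 33.
Subsquare: 0.2861/0.0833333 → 3 → d, 0.6449/0.0416667 → 15 → p; chars dp.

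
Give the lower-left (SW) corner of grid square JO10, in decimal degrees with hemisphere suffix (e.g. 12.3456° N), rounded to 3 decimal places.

50.000° N, 2.000° E

Field J=9, O=14: +9·20° lon, +14·10° lat → SW at lon 0°, lat 50°.
Square 1, 0: +1·2° lon, +0·1° lat → SW at lon 2°, lat 50°.
latitude 50.000° N, longitude 2.000° E.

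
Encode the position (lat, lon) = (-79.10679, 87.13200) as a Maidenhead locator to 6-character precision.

Offset from 180°W / 90°S: lon 267.1320°, lat 10.8932°.
Field: 267.1320/20 → 13 → N, 10.8932/10 → 1 → B; chars NB.
Square: 7.1320/2 → 3, 0.8932/1 → 0; chars 30.
Subsquare: 1.1320/0.0833333 → 13 → n, 0.8932/0.0416667 → 21 → v; chars nv.

NB30nv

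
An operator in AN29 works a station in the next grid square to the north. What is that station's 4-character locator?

Latitude square 9; +1 → 10, wraps to 0, carry into field.
Latitude field N = 13; +1 → 14 = O.
The longitude characters are unchanged.

AO20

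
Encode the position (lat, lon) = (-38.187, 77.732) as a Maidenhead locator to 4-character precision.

MF81

Add 180° to longitude and 90° to latitude: 257.73, 51.81.
Field: 257.73/20 → 12 → M, 51.81/10 → 5 → F; chars MF.
Square: 17.73/2 → 8, 1.81/1 → 1; chars 81.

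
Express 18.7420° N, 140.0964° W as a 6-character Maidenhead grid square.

Shift to the Maidenhead origin (180°W, 90°S): lon 39.9036, lat 108.7420.
Field: 39.9036/20 → 1 → B, 108.7420/10 → 10 → K; chars BK.
Square: 19.9036/2 → 9, 8.7420/1 → 8; chars 98.
Subsquare: 1.9036/0.0833333 → 22 → w, 0.7420/0.0416667 → 17 → r; chars wr.

BK98wr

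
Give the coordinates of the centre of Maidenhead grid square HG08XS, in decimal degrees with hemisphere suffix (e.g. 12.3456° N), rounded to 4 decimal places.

21.2292° S, 38.0417° W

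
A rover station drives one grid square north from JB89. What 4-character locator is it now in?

Latitude square 9; +1 → 10, wraps to 0, carry into field.
Latitude field B = 1; +1 → 2 = C.
The longitude characters are unchanged.

JC80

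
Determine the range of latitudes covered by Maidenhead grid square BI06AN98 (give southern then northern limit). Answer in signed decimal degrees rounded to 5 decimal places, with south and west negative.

Field B=1, I=8: +1·20° lon, +8·10° lat → SW at lon -160°, lat -10°.
Square 0, 6: +0·2° lon, +6·1° lat → SW at lon -160°, lat -4°.
Subsquare a=0, n=13: +0·0.0833333° lon, +13·0.0416667° lat → SW at lon -160°, lat -3.45833°.
Extended square 9, 8: +9·0.00833333° lon, +8·0.00416667° lat → SW at lon -159.925°, lat -3.425°.
Cell spans 0.00833333° lon × 0.00416667° lat.
south -3.42500, north -3.42083.

-3.42500, -3.42083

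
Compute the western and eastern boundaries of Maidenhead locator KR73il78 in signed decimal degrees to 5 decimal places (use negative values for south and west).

Field K=10, R=17: +10·20° lon, +17·10° lat → SW at lon 20°, lat 80°.
Square 7, 3: +7·2° lon, +3·1° lat → SW at lon 34°, lat 83°.
Subsquare i=8, l=11: +8·0.0833333° lon, +11·0.0416667° lat → SW at lon 34.6667°, lat 83.4583°.
Extended square 7, 8: +7·0.00833333° lon, +8·0.00416667° lat → SW at lon 34.725°, lat 83.4917°.
Cell spans 0.00833333° lon × 0.00416667° lat.
west 34.72500, east 34.73333.

34.72500, 34.73333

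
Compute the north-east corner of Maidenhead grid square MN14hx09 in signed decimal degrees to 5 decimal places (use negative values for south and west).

Field M=12, N=13: +12·20° lon, +13·10° lat → SW at lon 60°, lat 40°.
Square 1, 4: +1·2° lon, +4·1° lat → SW at lon 62°, lat 44°.
Subsquare h=7, x=23: +7·0.0833333° lon, +23·0.0416667° lat → SW at lon 62.5833°, lat 44.9583°.
Extended square 0, 9: +0·0.00833333° lon, +9·0.00416667° lat → SW at lon 62.5833°, lat 44.9958°.
Cell spans 0.00833333° lon × 0.00416667° lat. NE corner is SW corner plus one full cell.
latitude 45.00000, longitude 62.59167.

45.00000, 62.59167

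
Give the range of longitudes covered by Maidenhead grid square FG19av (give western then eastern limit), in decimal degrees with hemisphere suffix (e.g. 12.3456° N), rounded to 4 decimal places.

Field F=5, G=6: +5·20° lon, +6·10° lat → SW at lon -80°, lat -30°.
Square 1, 9: +1·2° lon, +9·1° lat → SW at lon -78°, lat -21°.
Subsquare a=0, v=21: +0·0.0833333° lon, +21·0.0416667° lat → SW at lon -78°, lat -20.125°.
Cell spans 0.0833333° lon × 0.0416667° lat.
west 78.0000° W, east 77.9167° W.

78.0000° W, 77.9167° W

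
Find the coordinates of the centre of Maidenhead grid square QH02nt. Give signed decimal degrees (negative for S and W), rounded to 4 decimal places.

Field Q=16, H=7: +16·20° lon, +7·10° lat → SW at lon 140°, lat -20°.
Square 0, 2: +0·2° lon, +2·1° lat → SW at lon 140°, lat -18°.
Subsquare n=13, t=19: +13·0.0833333° lon, +19·0.0416667° lat → SW at lon 141.083°, lat -17.2083°.
Cell spans 0.0833333° lon × 0.0416667° lat. Centre is SW corner plus half of each.
latitude -17.1875, longitude 141.1250.

-17.1875, 141.1250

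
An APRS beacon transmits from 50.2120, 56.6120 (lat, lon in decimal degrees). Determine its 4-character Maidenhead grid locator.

LO80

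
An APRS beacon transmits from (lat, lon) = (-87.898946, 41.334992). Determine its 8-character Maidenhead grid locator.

LA02qc04

Offset from 180°W / 90°S: lon 221.33499°, lat 2.10105°.
Field: 221.33499/20 → 11 → L, 2.10105/10 → 0 → A; chars LA.
Square: 1.33499/2 → 0, 2.10105/1 → 2; chars 02.
Subsquare: 1.33499/0.0833333 → 16 → q, 0.10105/0.0416667 → 2 → c; chars qc.
Extended square: 0.00166/0.00833333 → 0, 0.01772/0.00416667 → 4; chars 04.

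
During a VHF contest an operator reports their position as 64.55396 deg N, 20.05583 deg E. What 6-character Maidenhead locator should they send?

KP04an

Add 180° to longitude and 90° to latitude: 200.0558, 154.5540.
Field: lon ⌊200.0558/20⌋ = 10 → K; lat ⌊154.5540/10⌋ = 15 → P.
Square: lon ⌊0.0558/2⌋ = 0; lat ⌊4.5540/1⌋ = 4.
Subsquare: lon ⌊0.0558/0.0833333⌋ = 0 → a; lat ⌊0.5540/0.0416667⌋ = 13 → n.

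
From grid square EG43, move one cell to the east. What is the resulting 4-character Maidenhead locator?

EG53

Longitude square 4; +1 → 5.
The latitude characters are unchanged.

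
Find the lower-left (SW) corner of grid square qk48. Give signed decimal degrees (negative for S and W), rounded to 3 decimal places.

Field Q=16, K=10: +16·20° lon, +10·10° lat → SW at lon 140°, lat 10°.
Square 4, 8: +4·2° lon, +8·1° lat → SW at lon 148°, lat 18°.
latitude 18.000, longitude 148.000.

18.000, 148.000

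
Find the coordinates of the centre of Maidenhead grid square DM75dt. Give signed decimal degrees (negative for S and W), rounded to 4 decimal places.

35.8125, -105.7083

Field D=3, M=12: +3·20° lon, +12·10° lat → SW at lon -120°, lat 30°.
Square 7, 5: +7·2° lon, +5·1° lat → SW at lon -106°, lat 35°.
Subsquare d=3, t=19: +3·0.0833333° lon, +19·0.0416667° lat → SW at lon -105.75°, lat 35.7917°.
Cell spans 0.0833333° lon × 0.0416667° lat. Centre is SW corner plus half of each.
latitude 35.8125, longitude -105.7083.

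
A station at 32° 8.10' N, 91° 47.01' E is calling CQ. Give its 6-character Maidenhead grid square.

NM52vd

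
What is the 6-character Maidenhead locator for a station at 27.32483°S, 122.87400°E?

PG12kq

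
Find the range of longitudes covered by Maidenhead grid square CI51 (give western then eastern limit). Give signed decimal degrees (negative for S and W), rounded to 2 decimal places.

Field C=2, I=8: +2·20° lon, +8·10° lat → SW at lon -140°, lat -10°.
Square 5, 1: +5·2° lon, +1·1° lat → SW at lon -130°, lat -9°.
Cell spans 2° lon × 1° lat.
west -130.00, east -128.00.

-130.00, -128.00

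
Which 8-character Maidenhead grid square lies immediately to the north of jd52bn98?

Latitude extended square 8; +1 → 9.
The longitude characters are unchanged.

JD52bn99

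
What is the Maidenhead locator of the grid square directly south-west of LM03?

KM92

Longitude square 0; −1 → -1, wraps to 9, carry into field.
Longitude field L = 11; −1 → 10 = K.
Latitude square 3; −1 → 2.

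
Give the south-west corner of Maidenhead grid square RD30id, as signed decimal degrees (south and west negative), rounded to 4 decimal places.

Field R=17, D=3: +17·20° lon, +3·10° lat → SW at lon 160°, lat -60°.
Square 3, 0: +3·2° lon, +0·1° lat → SW at lon 166°, lat -60°.
Subsquare i=8, d=3: +8·0.0833333° lon, +3·0.0416667° lat → SW at lon 166.667°, lat -59.875°.
latitude -59.8750, longitude 166.6667.

-59.8750, 166.6667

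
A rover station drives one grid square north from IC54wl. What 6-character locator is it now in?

IC54wm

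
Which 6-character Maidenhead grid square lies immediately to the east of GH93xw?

HH03aw

Longitude subsquare x = 23; +1 → 24, wraps to 0 = a, carry into square.
Longitude square 9; +1 → 10, wraps to 0, carry into field.
Longitude field G = 6; +1 → 7 = H.
The latitude characters are unchanged.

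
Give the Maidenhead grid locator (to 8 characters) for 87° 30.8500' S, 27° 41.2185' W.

Add 180° to longitude and 90° to latitude: 152.31303, 2.48583.
Field: lon ⌊152.31303/20⌋ = 7 → H; lat ⌊2.48583/10⌋ = 0 → A.
Square: lon ⌊12.31303/2⌋ = 6; lat ⌊2.48583/1⌋ = 2.
Subsquare: lon ⌊0.31303/0.0833333⌋ = 3 → d; lat ⌊0.48583/0.0416667⌋ = 11 → l.
Extended square: lon ⌊0.06303/0.00833333⌋ = 7; lat ⌊0.02750/0.00416667⌋ = 6.

HA62dl76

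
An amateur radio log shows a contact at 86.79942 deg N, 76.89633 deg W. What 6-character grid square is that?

Shift to the Maidenhead origin (180°W, 90°S): lon 103.1037, lat 176.7994.
Field: 103.1037/20 → 5 → F, 176.7994/10 → 17 → R; chars FR.
Square: 3.1037/2 → 1, 6.7994/1 → 6; chars 16.
Subsquare: 1.1037/0.0833333 → 13 → n, 0.7994/0.0416667 → 19 → t; chars nt.

FR16nt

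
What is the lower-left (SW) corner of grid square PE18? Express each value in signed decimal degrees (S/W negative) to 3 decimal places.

-42.000, 122.000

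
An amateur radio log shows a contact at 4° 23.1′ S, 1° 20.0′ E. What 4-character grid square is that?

Shift to the Maidenhead origin (180°W, 90°S): lon 181.33, lat 85.61.
Field (20°×10°, letters A–R): 181.33/20 → 9 → J, 85.61/10 → 8 → I; chars JI.
Square (2°×1°, digits 0–9): 1.33/2 → 0, 5.61/1 → 5; chars 05.

JI05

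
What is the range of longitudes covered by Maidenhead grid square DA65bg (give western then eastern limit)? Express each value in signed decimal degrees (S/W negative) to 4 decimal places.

Field D=3, A=0: +3·20° lon, +0·10° lat → SW at lon -120°, lat -90°.
Square 6, 5: +6·2° lon, +5·1° lat → SW at lon -108°, lat -85°.
Subsquare b=1, g=6: +1·0.0833333° lon, +6·0.0416667° lat → SW at lon -107.917°, lat -84.75°.
Cell spans 0.0833333° lon × 0.0416667° lat.
west -107.9167, east -107.8333.

-107.9167, -107.8333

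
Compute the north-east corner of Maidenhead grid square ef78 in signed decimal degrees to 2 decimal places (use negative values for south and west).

Field E=4, F=5: +4·20° lon, +5·10° lat → SW at lon -100°, lat -40°.
Square 7, 8: +7·2° lon, +8·1° lat → SW at lon -86°, lat -32°.
Cell spans 2° lon × 1° lat. NE corner is SW corner plus one full cell.
latitude -31.00, longitude -84.00.

-31.00, -84.00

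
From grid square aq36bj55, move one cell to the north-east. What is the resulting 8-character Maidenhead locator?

AQ36bj66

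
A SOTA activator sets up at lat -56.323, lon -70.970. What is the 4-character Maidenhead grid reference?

FD43

Offset from 180°W / 90°S: lon 109.03°, lat 33.68°.
Field: 109.03/20 → 5 → F, 33.68/10 → 3 → D; chars FD.
Square: 9.03/2 → 4, 3.68/1 → 3; chars 43.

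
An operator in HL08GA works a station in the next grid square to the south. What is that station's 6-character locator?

HL07gx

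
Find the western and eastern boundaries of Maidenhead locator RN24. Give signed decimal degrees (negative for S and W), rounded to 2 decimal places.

Field R=17, N=13: +17·20° lon, +13·10° lat → SW at lon 160°, lat 40°.
Square 2, 4: +2·2° lon, +4·1° lat → SW at lon 164°, lat 44°.
Cell spans 2° lon × 1° lat.
west 164.00, east 166.00.

164.00, 166.00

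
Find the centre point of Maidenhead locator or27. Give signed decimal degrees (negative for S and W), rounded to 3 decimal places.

87.500, 105.000

Field O=14, R=17: +14·20° lon, +17·10° lat → SW at lon 100°, lat 80°.
Square 2, 7: +2·2° lon, +7·1° lat → SW at lon 104°, lat 87°.
Cell spans 2° lon × 1° lat. Centre is SW corner plus half of each.
latitude 87.500, longitude 105.000.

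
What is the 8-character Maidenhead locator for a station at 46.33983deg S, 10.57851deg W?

Shift to the Maidenhead origin (180°W, 90°S): lon 169.42149, lat 43.66017.
Field: 169.42149/20 → 8 → I, 43.66017/10 → 4 → E; chars IE.
Square: 9.42149/2 → 4, 3.66017/1 → 3; chars 43.
Subsquare: 1.42149/0.0833333 → 17 → r, 0.66017/0.0416667 → 15 → p; chars rp.
Extended square: 0.00482/0.00833333 → 0, 0.03517/0.00416667 → 8; chars 08.

IE43rp08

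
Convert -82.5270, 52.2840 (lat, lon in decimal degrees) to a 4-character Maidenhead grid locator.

LA67

Shift to the Maidenhead origin (180°W, 90°S): lon 232.28, lat 7.47.
Field (20°×10°, letters A–R): lon ⌊232.28/20⌋ = 11 → L; lat ⌊7.47/10⌋ = 0 → A.
Square (2°×1°, digits 0–9): lon ⌊12.28/2⌋ = 6; lat ⌊7.47/1⌋ = 7.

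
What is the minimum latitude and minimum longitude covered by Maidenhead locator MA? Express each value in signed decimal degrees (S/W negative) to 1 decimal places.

-90.0, 60.0

Field M=12, A=0: +12·20° lon, +0·10° lat → SW at lon 60°, lat -90°.
latitude -90.0, longitude 60.0.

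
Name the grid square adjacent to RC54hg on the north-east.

RC54ih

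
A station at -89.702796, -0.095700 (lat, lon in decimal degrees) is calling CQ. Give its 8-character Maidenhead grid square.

Shift to the Maidenhead origin (180°W, 90°S): lon 179.90430, lat 0.29720.
Field: lon ⌊179.90430/20⌋ = 8 → I; lat ⌊0.29720/10⌋ = 0 → A.
Square: lon ⌊19.90430/2⌋ = 9; lat ⌊0.29720/1⌋ = 0.
Subsquare: lon ⌊1.90430/0.0833333⌋ = 22 → w; lat ⌊0.29720/0.0416667⌋ = 7 → h.
Extended square: lon ⌊0.07097/0.00833333⌋ = 8; lat ⌊0.00554/0.00416667⌋ = 1.

IA90wh81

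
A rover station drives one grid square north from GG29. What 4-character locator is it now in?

GH20

Latitude square 9; +1 → 10, wraps to 0, carry into field.
Latitude field G = 6; +1 → 7 = H.
The longitude characters are unchanged.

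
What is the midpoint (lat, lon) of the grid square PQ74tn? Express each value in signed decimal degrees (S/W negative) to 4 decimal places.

74.5625, 135.6250

Field P=15, Q=16: +15·20° lon, +16·10° lat → SW at lon 120°, lat 70°.
Square 7, 4: +7·2° lon, +4·1° lat → SW at lon 134°, lat 74°.
Subsquare t=19, n=13: +19·0.0833333° lon, +13·0.0416667° lat → SW at lon 135.583°, lat 74.5417°.
Cell spans 0.0833333° lon × 0.0416667° lat. Centre is SW corner plus half of each.
latitude 74.5625, longitude 135.6250.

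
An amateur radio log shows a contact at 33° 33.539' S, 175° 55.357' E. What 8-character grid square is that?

RF76xk05

Offset from 180°W / 90°S: lon 355.92262°, lat 56.44102°.
Field: lon ⌊355.92262/20⌋ = 17 → R; lat ⌊56.44102/10⌋ = 5 → F.
Square: lon ⌊15.92262/2⌋ = 7; lat ⌊6.44102/1⌋ = 6.
Subsquare: lon ⌊1.92262/0.0833333⌋ = 23 → x; lat ⌊0.44102/0.0416667⌋ = 10 → k.
Extended square: lon ⌊0.00595/0.00833333⌋ = 0; lat ⌊0.02435/0.00416667⌋ = 5.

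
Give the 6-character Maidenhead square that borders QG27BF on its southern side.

QG27be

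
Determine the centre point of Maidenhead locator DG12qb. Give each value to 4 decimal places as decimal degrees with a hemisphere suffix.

Field D=3, G=6: +3·20° lon, +6·10° lat → SW at lon -120°, lat -30°.
Square 1, 2: +1·2° lon, +2·1° lat → SW at lon -118°, lat -28°.
Subsquare q=16, b=1: +16·0.0833333° lon, +1·0.0416667° lat → SW at lon -116.667°, lat -27.9583°.
Cell spans 0.0833333° lon × 0.0416667° lat. Centre is SW corner plus half of each.
latitude 27.9375° S, longitude 116.6250° W.

27.9375° S, 116.6250° W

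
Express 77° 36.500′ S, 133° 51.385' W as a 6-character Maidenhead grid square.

CB32bj

Shift to the Maidenhead origin (180°W, 90°S): lon 46.1436, lat 12.3917.
Field (20°×10°, letters A–R): lon ⌊46.1436/20⌋ = 2 → C; lat ⌊12.3917/10⌋ = 1 → B.
Square (2°×1°, digits 0–9): lon ⌊6.1436/2⌋ = 3; lat ⌊2.3917/1⌋ = 2.
Subsquare (5′×2.5′, letters a–x): lon ⌊0.1436/0.0833333⌋ = 1 → b; lat ⌊0.3917/0.0416667⌋ = 9 → j.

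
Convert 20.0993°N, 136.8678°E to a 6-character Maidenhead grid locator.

PL80kc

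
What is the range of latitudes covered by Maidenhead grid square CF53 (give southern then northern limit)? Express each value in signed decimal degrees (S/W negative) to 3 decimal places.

-37.000, -36.000

Field C=2, F=5: +2·20° lon, +5·10° lat → SW at lon -140°, lat -40°.
Square 5, 3: +5·2° lon, +3·1° lat → SW at lon -130°, lat -37°.
Cell spans 2° lon × 1° lat.
south -37.000, north -36.000.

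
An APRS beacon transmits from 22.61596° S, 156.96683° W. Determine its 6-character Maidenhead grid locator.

Add 180° to longitude and 90° to latitude: 23.0332, 67.3840.
Field: 23.0332/20 → 1 → B, 67.3840/10 → 6 → G; chars BG.
Square: 3.0332/2 → 1, 7.3840/1 → 7; chars 17.
Subsquare: 1.0332/0.0833333 → 12 → m, 0.3840/0.0416667 → 9 → j; chars mj.

BG17mj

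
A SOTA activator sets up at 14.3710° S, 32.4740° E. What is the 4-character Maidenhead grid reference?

KH65

Shift to the Maidenhead origin (180°W, 90°S): lon 212.47, lat 75.63.
Field: lon ⌊212.47/20⌋ = 10 → K; lat ⌊75.63/10⌋ = 7 → H.
Square: lon ⌊12.47/2⌋ = 6; lat ⌊5.63/1⌋ = 5.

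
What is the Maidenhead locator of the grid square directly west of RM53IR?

Longitude subsquare i = 8; −1 → 7 = h.
The latitude characters are unchanged.

RM53hr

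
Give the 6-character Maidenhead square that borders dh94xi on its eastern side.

Longitude subsquare x = 23; +1 → 24, wraps to 0 = a, carry into square.
Longitude square 9; +1 → 10, wraps to 0, carry into field.
Longitude field D = 3; +1 → 4 = E.
The latitude characters are unchanged.

EH04ai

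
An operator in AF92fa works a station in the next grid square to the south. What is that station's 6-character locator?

Latitude subsquare a = 0; −1 → -1, wraps to 23 = x, carry into square.
Latitude square 2; −1 → 1.
The longitude characters are unchanged.

AF91fx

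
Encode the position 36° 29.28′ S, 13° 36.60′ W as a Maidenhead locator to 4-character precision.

IF33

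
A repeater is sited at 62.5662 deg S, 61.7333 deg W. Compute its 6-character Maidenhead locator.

FC97dk

Add 180° to longitude and 90° to latitude: 118.2667, 27.4338.
Field (20°×10°, letters A–R): lon ⌊118.2667/20⌋ = 5 → F; lat ⌊27.4338/10⌋ = 2 → C.
Square (2°×1°, digits 0–9): lon ⌊18.2667/2⌋ = 9; lat ⌊7.4338/1⌋ = 7.
Subsquare (5′×2.5′, letters a–x): lon ⌊0.2667/0.0833333⌋ = 3 → d; lat ⌊0.4338/0.0416667⌋ = 10 → k.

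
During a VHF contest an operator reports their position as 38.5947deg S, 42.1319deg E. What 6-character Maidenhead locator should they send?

LF11bj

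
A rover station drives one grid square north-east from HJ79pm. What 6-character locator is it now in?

Longitude subsquare p = 15; +1 → 16 = q.
Latitude subsquare m = 12; +1 → 13 = n.

HJ79qn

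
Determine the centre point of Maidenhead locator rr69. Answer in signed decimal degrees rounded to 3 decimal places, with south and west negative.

Field R=17, R=17: +17·20° lon, +17·10° lat → SW at lon 160°, lat 80°.
Square 6, 9: +6·2° lon, +9·1° lat → SW at lon 172°, lat 89°.
Cell spans 2° lon × 1° lat. Centre is SW corner plus half of each.
latitude 89.500, longitude 173.000.

89.500, 173.000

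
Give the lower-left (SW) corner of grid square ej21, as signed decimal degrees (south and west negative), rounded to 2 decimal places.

1.00, -96.00

Field E=4, J=9: +4·20° lon, +9·10° lat → SW at lon -100°, lat 0°.
Square 2, 1: +2·2° lon, +1·1° lat → SW at lon -96°, lat 1°.
latitude 1.00, longitude -96.00.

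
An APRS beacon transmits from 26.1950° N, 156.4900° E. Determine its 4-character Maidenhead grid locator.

Shift to the Maidenhead origin (180°W, 90°S): lon 336.49, lat 116.19.
Field (20°×10°, letters A–R): 336.49/20 → 16 → Q, 116.19/10 → 11 → L; chars QL.
Square (2°×1°, digits 0–9): 16.49/2 → 8, 6.19/1 → 6; chars 86.

QL86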